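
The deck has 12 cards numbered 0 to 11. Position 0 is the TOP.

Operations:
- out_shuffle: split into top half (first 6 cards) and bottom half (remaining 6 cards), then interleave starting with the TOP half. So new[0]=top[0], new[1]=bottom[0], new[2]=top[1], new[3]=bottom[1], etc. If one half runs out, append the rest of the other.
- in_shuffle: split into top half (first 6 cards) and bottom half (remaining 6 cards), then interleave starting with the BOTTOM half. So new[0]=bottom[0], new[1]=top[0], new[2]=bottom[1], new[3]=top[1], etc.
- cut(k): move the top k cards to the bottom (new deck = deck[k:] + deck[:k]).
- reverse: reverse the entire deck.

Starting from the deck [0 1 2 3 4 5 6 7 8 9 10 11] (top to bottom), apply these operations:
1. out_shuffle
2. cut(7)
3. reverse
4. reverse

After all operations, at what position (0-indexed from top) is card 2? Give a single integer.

After op 1 (out_shuffle): [0 6 1 7 2 8 3 9 4 10 5 11]
After op 2 (cut(7)): [9 4 10 5 11 0 6 1 7 2 8 3]
After op 3 (reverse): [3 8 2 7 1 6 0 11 5 10 4 9]
After op 4 (reverse): [9 4 10 5 11 0 6 1 7 2 8 3]
Card 2 is at position 9.

Answer: 9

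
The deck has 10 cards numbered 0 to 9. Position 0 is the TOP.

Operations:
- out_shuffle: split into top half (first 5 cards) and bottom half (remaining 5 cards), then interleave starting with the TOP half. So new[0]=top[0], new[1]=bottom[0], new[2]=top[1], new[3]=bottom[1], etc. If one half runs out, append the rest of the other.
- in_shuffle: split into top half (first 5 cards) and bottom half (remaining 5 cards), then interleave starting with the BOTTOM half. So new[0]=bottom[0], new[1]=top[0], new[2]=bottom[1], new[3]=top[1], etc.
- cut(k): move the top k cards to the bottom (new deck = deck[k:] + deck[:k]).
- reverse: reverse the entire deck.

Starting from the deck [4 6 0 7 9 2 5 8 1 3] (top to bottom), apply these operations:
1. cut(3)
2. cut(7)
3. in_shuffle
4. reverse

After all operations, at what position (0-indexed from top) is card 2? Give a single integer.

After op 1 (cut(3)): [7 9 2 5 8 1 3 4 6 0]
After op 2 (cut(7)): [4 6 0 7 9 2 5 8 1 3]
After op 3 (in_shuffle): [2 4 5 6 8 0 1 7 3 9]
After op 4 (reverse): [9 3 7 1 0 8 6 5 4 2]
Card 2 is at position 9.

Answer: 9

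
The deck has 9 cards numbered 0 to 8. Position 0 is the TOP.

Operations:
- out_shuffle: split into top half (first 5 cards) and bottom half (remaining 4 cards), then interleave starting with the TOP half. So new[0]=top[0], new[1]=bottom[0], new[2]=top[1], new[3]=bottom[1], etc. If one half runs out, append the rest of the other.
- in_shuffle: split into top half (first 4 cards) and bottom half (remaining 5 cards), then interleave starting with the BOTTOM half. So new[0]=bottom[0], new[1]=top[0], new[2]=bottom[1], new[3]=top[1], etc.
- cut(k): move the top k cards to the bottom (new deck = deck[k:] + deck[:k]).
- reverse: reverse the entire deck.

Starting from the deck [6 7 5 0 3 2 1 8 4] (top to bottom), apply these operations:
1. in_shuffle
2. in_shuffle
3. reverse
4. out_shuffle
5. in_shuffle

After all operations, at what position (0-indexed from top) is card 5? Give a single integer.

Answer: 7

Derivation:
After op 1 (in_shuffle): [3 6 2 7 1 5 8 0 4]
After op 2 (in_shuffle): [1 3 5 6 8 2 0 7 4]
After op 3 (reverse): [4 7 0 2 8 6 5 3 1]
After op 4 (out_shuffle): [4 6 7 5 0 3 2 1 8]
After op 5 (in_shuffle): [0 4 3 6 2 7 1 5 8]
Card 5 is at position 7.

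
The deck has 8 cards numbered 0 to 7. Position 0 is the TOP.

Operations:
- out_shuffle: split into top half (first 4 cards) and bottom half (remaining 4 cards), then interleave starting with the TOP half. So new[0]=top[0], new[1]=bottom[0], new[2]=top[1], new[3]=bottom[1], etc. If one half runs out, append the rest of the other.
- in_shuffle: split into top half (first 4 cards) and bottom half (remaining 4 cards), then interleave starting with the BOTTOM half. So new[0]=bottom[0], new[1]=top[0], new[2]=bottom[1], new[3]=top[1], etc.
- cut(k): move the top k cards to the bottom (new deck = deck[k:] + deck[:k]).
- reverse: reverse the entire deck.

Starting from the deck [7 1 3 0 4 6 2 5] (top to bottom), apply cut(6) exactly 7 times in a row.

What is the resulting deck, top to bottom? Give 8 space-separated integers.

Answer: 3 0 4 6 2 5 7 1

Derivation:
After op 1 (cut(6)): [2 5 7 1 3 0 4 6]
After op 2 (cut(6)): [4 6 2 5 7 1 3 0]
After op 3 (cut(6)): [3 0 4 6 2 5 7 1]
After op 4 (cut(6)): [7 1 3 0 4 6 2 5]
After op 5 (cut(6)): [2 5 7 1 3 0 4 6]
After op 6 (cut(6)): [4 6 2 5 7 1 3 0]
After op 7 (cut(6)): [3 0 4 6 2 5 7 1]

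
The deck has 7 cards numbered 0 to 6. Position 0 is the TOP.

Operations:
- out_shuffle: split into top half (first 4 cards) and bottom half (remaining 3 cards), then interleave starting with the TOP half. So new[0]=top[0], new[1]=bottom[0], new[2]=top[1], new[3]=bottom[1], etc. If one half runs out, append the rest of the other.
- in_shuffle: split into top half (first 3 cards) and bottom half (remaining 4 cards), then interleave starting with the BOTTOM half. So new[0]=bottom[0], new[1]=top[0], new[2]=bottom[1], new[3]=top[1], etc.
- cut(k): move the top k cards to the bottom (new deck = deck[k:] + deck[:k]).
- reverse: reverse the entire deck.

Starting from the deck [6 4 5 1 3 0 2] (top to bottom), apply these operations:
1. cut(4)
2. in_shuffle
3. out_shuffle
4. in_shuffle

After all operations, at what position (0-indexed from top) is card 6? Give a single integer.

Answer: 1

Derivation:
After op 1 (cut(4)): [3 0 2 6 4 5 1]
After op 2 (in_shuffle): [6 3 4 0 5 2 1]
After op 3 (out_shuffle): [6 5 3 2 4 1 0]
After op 4 (in_shuffle): [2 6 4 5 1 3 0]
Card 6 is at position 1.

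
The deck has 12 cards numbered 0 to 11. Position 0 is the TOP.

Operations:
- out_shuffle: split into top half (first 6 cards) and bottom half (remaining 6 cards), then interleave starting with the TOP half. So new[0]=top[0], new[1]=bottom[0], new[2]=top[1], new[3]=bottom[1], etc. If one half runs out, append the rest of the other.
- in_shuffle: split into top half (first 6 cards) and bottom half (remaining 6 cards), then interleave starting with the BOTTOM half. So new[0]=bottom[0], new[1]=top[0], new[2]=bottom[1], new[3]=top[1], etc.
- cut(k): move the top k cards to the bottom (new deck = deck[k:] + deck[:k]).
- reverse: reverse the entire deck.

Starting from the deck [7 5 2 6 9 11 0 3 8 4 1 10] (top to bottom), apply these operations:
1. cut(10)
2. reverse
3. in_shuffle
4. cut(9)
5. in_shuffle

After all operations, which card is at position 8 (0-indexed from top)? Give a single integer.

Answer: 0

Derivation:
After op 1 (cut(10)): [1 10 7 5 2 6 9 11 0 3 8 4]
After op 2 (reverse): [4 8 3 0 11 9 6 2 5 7 10 1]
After op 3 (in_shuffle): [6 4 2 8 5 3 7 0 10 11 1 9]
After op 4 (cut(9)): [11 1 9 6 4 2 8 5 3 7 0 10]
After op 5 (in_shuffle): [8 11 5 1 3 9 7 6 0 4 10 2]
Position 8: card 0.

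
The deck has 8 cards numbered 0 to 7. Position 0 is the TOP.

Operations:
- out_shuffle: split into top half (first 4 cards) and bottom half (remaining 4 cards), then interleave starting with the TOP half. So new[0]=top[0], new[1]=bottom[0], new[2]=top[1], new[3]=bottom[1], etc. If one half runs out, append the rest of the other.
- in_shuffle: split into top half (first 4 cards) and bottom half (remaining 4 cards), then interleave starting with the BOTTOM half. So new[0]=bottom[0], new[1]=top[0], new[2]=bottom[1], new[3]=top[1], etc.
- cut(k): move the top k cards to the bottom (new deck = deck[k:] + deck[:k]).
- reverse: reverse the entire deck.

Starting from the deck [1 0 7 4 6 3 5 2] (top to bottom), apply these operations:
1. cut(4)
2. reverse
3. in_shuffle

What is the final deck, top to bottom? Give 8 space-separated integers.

After op 1 (cut(4)): [6 3 5 2 1 0 7 4]
After op 2 (reverse): [4 7 0 1 2 5 3 6]
After op 3 (in_shuffle): [2 4 5 7 3 0 6 1]

Answer: 2 4 5 7 3 0 6 1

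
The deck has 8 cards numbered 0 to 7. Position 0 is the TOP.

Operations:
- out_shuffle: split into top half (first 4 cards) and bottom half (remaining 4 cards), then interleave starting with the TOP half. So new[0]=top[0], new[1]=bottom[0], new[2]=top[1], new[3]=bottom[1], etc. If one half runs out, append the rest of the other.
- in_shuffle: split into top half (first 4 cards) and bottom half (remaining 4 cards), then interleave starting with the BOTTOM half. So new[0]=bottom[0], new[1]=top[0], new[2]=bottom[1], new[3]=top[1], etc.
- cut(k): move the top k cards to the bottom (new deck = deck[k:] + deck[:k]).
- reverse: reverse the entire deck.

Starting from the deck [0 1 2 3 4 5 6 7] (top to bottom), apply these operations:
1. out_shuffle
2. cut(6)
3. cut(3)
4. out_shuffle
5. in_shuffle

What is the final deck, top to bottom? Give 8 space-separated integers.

Answer: 5 4 7 6 2 1 0 3

Derivation:
After op 1 (out_shuffle): [0 4 1 5 2 6 3 7]
After op 2 (cut(6)): [3 7 0 4 1 5 2 6]
After op 3 (cut(3)): [4 1 5 2 6 3 7 0]
After op 4 (out_shuffle): [4 6 1 3 5 7 2 0]
After op 5 (in_shuffle): [5 4 7 6 2 1 0 3]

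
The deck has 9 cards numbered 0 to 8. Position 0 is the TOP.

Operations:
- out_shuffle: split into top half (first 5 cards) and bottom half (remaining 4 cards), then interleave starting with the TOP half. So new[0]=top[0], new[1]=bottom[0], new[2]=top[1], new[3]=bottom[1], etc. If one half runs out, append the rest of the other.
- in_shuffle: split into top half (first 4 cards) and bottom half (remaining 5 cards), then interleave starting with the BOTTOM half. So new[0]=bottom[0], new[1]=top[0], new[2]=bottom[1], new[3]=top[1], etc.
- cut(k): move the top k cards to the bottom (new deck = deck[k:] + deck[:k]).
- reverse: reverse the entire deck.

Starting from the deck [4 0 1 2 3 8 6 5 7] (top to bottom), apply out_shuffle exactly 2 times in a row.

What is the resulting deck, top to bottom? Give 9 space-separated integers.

After op 1 (out_shuffle): [4 8 0 6 1 5 2 7 3]
After op 2 (out_shuffle): [4 5 8 2 0 7 6 3 1]

Answer: 4 5 8 2 0 7 6 3 1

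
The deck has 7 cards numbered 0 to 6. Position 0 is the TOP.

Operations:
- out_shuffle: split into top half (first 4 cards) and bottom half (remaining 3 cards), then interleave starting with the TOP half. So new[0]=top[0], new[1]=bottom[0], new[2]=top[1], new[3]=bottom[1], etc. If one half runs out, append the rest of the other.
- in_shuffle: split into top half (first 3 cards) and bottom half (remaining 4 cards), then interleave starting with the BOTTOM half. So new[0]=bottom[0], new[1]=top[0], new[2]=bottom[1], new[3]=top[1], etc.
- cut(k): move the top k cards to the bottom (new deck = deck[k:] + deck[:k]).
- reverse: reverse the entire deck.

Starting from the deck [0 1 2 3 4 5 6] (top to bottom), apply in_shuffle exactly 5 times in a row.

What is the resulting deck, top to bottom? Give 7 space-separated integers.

After op 1 (in_shuffle): [3 0 4 1 5 2 6]
After op 2 (in_shuffle): [1 3 5 0 2 4 6]
After op 3 (in_shuffle): [0 1 2 3 4 5 6]
After op 4 (in_shuffle): [3 0 4 1 5 2 6]
After op 5 (in_shuffle): [1 3 5 0 2 4 6]

Answer: 1 3 5 0 2 4 6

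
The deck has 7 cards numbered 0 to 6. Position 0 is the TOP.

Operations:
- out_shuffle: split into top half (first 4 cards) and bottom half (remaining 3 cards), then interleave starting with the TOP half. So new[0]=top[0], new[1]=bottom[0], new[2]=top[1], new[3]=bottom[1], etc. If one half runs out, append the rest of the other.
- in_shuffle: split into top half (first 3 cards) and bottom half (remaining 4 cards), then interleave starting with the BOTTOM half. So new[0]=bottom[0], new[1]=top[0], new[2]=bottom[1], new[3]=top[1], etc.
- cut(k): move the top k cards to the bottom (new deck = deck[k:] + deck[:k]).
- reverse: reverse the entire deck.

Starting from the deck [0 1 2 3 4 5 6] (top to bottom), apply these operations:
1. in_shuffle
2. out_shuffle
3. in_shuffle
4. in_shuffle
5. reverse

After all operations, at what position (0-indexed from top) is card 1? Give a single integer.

After op 1 (in_shuffle): [3 0 4 1 5 2 6]
After op 2 (out_shuffle): [3 5 0 2 4 6 1]
After op 3 (in_shuffle): [2 3 4 5 6 0 1]
After op 4 (in_shuffle): [5 2 6 3 0 4 1]
After op 5 (reverse): [1 4 0 3 6 2 5]
Card 1 is at position 0.

Answer: 0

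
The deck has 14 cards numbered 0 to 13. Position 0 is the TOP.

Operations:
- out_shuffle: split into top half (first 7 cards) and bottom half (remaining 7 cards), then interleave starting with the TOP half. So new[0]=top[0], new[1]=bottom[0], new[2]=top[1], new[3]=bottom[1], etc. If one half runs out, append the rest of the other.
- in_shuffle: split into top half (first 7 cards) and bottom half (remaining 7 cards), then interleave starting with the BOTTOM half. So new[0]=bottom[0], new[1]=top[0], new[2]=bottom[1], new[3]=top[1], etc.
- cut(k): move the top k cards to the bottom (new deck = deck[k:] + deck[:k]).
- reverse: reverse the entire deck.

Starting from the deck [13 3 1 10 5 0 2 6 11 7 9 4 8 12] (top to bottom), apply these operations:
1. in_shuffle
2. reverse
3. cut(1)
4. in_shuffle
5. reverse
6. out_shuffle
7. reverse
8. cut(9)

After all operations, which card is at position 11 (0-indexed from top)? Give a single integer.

After op 1 (in_shuffle): [6 13 11 3 7 1 9 10 4 5 8 0 12 2]
After op 2 (reverse): [2 12 0 8 5 4 10 9 1 7 3 11 13 6]
After op 3 (cut(1)): [12 0 8 5 4 10 9 1 7 3 11 13 6 2]
After op 4 (in_shuffle): [1 12 7 0 3 8 11 5 13 4 6 10 2 9]
After op 5 (reverse): [9 2 10 6 4 13 5 11 8 3 0 7 12 1]
After op 6 (out_shuffle): [9 11 2 8 10 3 6 0 4 7 13 12 5 1]
After op 7 (reverse): [1 5 12 13 7 4 0 6 3 10 8 2 11 9]
After op 8 (cut(9)): [10 8 2 11 9 1 5 12 13 7 4 0 6 3]
Position 11: card 0.

Answer: 0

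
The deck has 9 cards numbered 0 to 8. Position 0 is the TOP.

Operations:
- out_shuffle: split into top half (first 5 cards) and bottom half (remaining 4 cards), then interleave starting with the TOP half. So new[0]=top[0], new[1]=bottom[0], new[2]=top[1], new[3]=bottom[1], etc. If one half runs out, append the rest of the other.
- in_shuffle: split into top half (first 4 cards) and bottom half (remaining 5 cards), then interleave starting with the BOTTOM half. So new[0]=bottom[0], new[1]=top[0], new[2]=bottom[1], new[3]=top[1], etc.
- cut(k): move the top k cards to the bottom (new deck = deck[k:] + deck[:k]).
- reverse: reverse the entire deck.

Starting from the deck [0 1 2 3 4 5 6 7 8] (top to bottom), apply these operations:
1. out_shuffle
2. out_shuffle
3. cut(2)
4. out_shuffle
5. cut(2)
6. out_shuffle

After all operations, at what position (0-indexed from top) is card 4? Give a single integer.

After op 1 (out_shuffle): [0 5 1 6 2 7 3 8 4]
After op 2 (out_shuffle): [0 7 5 3 1 8 6 4 2]
After op 3 (cut(2)): [5 3 1 8 6 4 2 0 7]
After op 4 (out_shuffle): [5 4 3 2 1 0 8 7 6]
After op 5 (cut(2)): [3 2 1 0 8 7 6 5 4]
After op 6 (out_shuffle): [3 7 2 6 1 5 0 4 8]
Card 4 is at position 7.

Answer: 7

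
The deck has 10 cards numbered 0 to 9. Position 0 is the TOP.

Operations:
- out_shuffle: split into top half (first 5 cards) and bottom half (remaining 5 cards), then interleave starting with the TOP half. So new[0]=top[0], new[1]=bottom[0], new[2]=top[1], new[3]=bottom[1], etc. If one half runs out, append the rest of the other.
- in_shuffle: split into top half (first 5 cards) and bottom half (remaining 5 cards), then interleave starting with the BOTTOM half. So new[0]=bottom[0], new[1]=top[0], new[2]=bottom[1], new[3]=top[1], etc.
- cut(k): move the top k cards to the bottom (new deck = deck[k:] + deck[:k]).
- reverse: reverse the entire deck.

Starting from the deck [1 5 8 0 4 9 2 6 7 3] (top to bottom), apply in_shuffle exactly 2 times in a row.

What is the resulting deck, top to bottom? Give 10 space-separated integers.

Answer: 8 9 7 1 0 2 3 5 4 6

Derivation:
After op 1 (in_shuffle): [9 1 2 5 6 8 7 0 3 4]
After op 2 (in_shuffle): [8 9 7 1 0 2 3 5 4 6]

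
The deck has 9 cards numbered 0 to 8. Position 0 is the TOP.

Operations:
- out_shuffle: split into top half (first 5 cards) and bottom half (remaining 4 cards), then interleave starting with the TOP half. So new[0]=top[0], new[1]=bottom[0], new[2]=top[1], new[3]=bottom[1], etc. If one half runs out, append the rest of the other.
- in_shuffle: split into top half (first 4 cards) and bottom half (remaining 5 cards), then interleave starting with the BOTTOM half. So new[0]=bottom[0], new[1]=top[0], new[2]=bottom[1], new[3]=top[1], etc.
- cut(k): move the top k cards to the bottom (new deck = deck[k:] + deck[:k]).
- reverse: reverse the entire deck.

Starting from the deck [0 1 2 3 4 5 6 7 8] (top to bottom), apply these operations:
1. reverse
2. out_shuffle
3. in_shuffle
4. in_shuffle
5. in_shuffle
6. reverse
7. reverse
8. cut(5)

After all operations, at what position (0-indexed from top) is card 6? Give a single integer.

Answer: 7

Derivation:
After op 1 (reverse): [8 7 6 5 4 3 2 1 0]
After op 2 (out_shuffle): [8 3 7 2 6 1 5 0 4]
After op 3 (in_shuffle): [6 8 1 3 5 7 0 2 4]
After op 4 (in_shuffle): [5 6 7 8 0 1 2 3 4]
After op 5 (in_shuffle): [0 5 1 6 2 7 3 8 4]
After op 6 (reverse): [4 8 3 7 2 6 1 5 0]
After op 7 (reverse): [0 5 1 6 2 7 3 8 4]
After op 8 (cut(5)): [7 3 8 4 0 5 1 6 2]
Card 6 is at position 7.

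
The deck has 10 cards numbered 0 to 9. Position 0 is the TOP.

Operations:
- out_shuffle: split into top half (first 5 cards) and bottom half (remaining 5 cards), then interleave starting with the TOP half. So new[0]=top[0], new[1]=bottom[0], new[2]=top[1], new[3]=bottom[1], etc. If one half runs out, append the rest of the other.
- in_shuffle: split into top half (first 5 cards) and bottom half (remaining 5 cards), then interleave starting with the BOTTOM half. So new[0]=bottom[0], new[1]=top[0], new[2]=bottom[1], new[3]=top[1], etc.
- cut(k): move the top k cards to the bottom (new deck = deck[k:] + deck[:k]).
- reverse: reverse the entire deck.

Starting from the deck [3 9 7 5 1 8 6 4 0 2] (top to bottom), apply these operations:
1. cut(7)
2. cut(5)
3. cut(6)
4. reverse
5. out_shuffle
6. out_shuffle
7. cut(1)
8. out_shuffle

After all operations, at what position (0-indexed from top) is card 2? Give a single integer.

Answer: 8

Derivation:
After op 1 (cut(7)): [4 0 2 3 9 7 5 1 8 6]
After op 2 (cut(5)): [7 5 1 8 6 4 0 2 3 9]
After op 3 (cut(6)): [0 2 3 9 7 5 1 8 6 4]
After op 4 (reverse): [4 6 8 1 5 7 9 3 2 0]
After op 5 (out_shuffle): [4 7 6 9 8 3 1 2 5 0]
After op 6 (out_shuffle): [4 3 7 1 6 2 9 5 8 0]
After op 7 (cut(1)): [3 7 1 6 2 9 5 8 0 4]
After op 8 (out_shuffle): [3 9 7 5 1 8 6 0 2 4]
Card 2 is at position 8.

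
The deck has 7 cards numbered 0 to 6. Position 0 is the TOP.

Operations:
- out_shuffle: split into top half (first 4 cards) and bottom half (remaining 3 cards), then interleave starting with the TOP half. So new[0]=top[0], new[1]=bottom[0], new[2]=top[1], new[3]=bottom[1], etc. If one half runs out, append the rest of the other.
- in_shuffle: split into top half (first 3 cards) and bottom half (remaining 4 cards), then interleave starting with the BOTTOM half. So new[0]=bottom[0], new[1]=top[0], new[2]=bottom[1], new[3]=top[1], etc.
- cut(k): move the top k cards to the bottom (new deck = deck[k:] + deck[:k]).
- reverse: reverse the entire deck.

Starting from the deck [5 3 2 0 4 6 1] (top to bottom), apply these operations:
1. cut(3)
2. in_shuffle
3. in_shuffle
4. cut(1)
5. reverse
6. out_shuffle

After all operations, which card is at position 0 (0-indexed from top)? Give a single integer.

Answer: 4

Derivation:
After op 1 (cut(3)): [0 4 6 1 5 3 2]
After op 2 (in_shuffle): [1 0 5 4 3 6 2]
After op 3 (in_shuffle): [4 1 3 0 6 5 2]
After op 4 (cut(1)): [1 3 0 6 5 2 4]
After op 5 (reverse): [4 2 5 6 0 3 1]
After op 6 (out_shuffle): [4 0 2 3 5 1 6]
Position 0: card 4.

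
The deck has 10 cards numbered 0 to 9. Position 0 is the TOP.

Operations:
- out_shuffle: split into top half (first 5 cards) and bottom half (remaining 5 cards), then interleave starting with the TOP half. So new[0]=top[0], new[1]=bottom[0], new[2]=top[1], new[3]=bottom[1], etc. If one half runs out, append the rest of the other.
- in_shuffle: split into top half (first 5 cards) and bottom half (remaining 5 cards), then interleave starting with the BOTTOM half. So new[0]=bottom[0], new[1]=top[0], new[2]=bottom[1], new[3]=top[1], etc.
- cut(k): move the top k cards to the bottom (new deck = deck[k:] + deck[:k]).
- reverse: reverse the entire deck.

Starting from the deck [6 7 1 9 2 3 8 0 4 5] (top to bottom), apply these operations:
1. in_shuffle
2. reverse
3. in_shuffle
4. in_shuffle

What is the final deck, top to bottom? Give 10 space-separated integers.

After op 1 (in_shuffle): [3 6 8 7 0 1 4 9 5 2]
After op 2 (reverse): [2 5 9 4 1 0 7 8 6 3]
After op 3 (in_shuffle): [0 2 7 5 8 9 6 4 3 1]
After op 4 (in_shuffle): [9 0 6 2 4 7 3 5 1 8]

Answer: 9 0 6 2 4 7 3 5 1 8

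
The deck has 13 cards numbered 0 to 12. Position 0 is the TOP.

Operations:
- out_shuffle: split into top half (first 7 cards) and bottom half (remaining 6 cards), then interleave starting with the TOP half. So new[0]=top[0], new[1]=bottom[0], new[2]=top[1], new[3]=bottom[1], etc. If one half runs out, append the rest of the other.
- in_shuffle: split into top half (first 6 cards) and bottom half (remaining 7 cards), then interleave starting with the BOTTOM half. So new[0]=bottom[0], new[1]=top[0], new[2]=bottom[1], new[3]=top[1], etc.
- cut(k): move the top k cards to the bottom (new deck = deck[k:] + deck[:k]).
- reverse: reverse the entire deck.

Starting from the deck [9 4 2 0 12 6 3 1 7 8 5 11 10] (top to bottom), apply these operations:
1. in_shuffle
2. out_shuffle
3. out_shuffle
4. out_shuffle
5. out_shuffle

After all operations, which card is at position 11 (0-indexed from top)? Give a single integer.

Answer: 5

Derivation:
After op 1 (in_shuffle): [3 9 1 4 7 2 8 0 5 12 11 6 10]
After op 2 (out_shuffle): [3 0 9 5 1 12 4 11 7 6 2 10 8]
After op 3 (out_shuffle): [3 11 0 7 9 6 5 2 1 10 12 8 4]
After op 4 (out_shuffle): [3 2 11 1 0 10 7 12 9 8 6 4 5]
After op 5 (out_shuffle): [3 12 2 9 11 8 1 6 0 4 10 5 7]
Position 11: card 5.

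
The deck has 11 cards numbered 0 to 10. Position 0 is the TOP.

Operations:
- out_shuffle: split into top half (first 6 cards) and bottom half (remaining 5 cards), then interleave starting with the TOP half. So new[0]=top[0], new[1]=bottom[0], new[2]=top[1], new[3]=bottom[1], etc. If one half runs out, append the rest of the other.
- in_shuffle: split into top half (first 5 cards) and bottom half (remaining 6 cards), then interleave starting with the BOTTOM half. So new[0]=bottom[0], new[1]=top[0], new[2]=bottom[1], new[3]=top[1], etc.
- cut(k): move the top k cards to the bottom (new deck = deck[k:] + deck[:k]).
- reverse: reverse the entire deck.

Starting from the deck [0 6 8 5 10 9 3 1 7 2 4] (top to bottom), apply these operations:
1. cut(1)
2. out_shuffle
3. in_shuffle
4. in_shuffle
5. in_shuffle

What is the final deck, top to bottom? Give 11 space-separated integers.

After op 1 (cut(1)): [6 8 5 10 9 3 1 7 2 4 0]
After op 2 (out_shuffle): [6 1 8 7 5 2 10 4 9 0 3]
After op 3 (in_shuffle): [2 6 10 1 4 8 9 7 0 5 3]
After op 4 (in_shuffle): [8 2 9 6 7 10 0 1 5 4 3]
After op 5 (in_shuffle): [10 8 0 2 1 9 5 6 4 7 3]

Answer: 10 8 0 2 1 9 5 6 4 7 3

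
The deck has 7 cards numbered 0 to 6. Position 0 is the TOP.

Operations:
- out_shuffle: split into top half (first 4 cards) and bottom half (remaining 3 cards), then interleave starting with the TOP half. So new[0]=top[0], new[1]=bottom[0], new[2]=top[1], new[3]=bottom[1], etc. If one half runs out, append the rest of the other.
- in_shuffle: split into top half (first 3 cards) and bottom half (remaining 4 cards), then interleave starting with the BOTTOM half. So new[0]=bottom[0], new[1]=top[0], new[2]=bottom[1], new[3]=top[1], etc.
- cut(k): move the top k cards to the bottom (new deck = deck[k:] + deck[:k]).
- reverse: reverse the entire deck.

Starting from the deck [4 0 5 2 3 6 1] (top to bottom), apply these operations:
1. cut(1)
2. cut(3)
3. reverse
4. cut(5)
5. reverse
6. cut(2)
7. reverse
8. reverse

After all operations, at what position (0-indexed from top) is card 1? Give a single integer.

Answer: 5

Derivation:
After op 1 (cut(1)): [0 5 2 3 6 1 4]
After op 2 (cut(3)): [3 6 1 4 0 5 2]
After op 3 (reverse): [2 5 0 4 1 6 3]
After op 4 (cut(5)): [6 3 2 5 0 4 1]
After op 5 (reverse): [1 4 0 5 2 3 6]
After op 6 (cut(2)): [0 5 2 3 6 1 4]
After op 7 (reverse): [4 1 6 3 2 5 0]
After op 8 (reverse): [0 5 2 3 6 1 4]
Card 1 is at position 5.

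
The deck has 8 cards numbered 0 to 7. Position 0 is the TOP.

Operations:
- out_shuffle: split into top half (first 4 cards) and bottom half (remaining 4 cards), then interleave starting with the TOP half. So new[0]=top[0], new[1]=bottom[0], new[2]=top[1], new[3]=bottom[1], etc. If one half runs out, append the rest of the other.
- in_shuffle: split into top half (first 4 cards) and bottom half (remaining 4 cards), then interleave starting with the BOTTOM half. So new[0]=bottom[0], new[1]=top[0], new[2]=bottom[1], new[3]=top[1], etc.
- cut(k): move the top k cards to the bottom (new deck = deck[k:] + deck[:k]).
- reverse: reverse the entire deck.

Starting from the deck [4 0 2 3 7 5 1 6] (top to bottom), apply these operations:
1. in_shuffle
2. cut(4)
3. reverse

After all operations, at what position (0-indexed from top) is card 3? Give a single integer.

After op 1 (in_shuffle): [7 4 5 0 1 2 6 3]
After op 2 (cut(4)): [1 2 6 3 7 4 5 0]
After op 3 (reverse): [0 5 4 7 3 6 2 1]
Card 3 is at position 4.

Answer: 4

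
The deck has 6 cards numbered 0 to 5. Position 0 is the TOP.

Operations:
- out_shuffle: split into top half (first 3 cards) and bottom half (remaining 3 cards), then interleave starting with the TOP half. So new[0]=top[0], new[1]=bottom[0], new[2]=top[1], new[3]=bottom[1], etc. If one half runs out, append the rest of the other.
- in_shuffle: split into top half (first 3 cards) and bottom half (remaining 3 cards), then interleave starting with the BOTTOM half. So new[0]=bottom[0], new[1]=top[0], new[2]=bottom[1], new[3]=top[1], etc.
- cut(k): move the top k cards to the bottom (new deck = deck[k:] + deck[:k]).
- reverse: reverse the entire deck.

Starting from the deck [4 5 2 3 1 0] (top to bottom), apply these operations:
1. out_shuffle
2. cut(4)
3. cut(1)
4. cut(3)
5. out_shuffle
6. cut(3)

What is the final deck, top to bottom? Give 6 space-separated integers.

After op 1 (out_shuffle): [4 3 5 1 2 0]
After op 2 (cut(4)): [2 0 4 3 5 1]
After op 3 (cut(1)): [0 4 3 5 1 2]
After op 4 (cut(3)): [5 1 2 0 4 3]
After op 5 (out_shuffle): [5 0 1 4 2 3]
After op 6 (cut(3)): [4 2 3 5 0 1]

Answer: 4 2 3 5 0 1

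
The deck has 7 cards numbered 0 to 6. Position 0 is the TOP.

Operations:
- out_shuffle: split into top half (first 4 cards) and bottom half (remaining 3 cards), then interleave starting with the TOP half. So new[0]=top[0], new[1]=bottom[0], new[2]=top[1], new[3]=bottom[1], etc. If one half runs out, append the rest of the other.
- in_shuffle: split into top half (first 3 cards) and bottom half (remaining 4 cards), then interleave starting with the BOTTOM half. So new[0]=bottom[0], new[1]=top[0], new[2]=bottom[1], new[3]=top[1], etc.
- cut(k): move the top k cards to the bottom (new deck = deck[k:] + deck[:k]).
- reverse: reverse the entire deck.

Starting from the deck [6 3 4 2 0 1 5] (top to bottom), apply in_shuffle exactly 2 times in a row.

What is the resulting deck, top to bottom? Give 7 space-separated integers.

After op 1 (in_shuffle): [2 6 0 3 1 4 5]
After op 2 (in_shuffle): [3 2 1 6 4 0 5]

Answer: 3 2 1 6 4 0 5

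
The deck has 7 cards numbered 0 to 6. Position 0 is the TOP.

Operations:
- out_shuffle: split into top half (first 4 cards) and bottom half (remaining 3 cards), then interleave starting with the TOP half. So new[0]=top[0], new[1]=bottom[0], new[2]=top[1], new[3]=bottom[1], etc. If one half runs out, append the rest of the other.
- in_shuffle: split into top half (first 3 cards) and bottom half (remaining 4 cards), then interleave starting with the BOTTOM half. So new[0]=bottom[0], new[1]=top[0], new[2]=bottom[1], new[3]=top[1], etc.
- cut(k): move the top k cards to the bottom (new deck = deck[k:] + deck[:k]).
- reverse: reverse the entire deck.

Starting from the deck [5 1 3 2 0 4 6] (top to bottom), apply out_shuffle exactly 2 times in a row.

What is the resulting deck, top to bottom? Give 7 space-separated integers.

After op 1 (out_shuffle): [5 0 1 4 3 6 2]
After op 2 (out_shuffle): [5 3 0 6 1 2 4]

Answer: 5 3 0 6 1 2 4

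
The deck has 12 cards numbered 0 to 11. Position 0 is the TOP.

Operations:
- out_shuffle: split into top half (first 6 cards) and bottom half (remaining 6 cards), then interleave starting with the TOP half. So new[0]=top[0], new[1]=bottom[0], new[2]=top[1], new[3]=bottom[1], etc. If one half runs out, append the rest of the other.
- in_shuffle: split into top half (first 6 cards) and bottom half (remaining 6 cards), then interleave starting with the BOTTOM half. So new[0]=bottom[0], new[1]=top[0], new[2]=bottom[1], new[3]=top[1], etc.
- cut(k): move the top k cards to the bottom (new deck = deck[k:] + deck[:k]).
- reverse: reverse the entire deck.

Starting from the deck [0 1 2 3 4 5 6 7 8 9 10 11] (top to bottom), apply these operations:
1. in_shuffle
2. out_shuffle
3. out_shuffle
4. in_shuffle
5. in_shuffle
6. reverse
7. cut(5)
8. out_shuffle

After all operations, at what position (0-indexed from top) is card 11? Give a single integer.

After op 1 (in_shuffle): [6 0 7 1 8 2 9 3 10 4 11 5]
After op 2 (out_shuffle): [6 9 0 3 7 10 1 4 8 11 2 5]
After op 3 (out_shuffle): [6 1 9 4 0 8 3 11 7 2 10 5]
After op 4 (in_shuffle): [3 6 11 1 7 9 2 4 10 0 5 8]
After op 5 (in_shuffle): [2 3 4 6 10 11 0 1 5 7 8 9]
After op 6 (reverse): [9 8 7 5 1 0 11 10 6 4 3 2]
After op 7 (cut(5)): [0 11 10 6 4 3 2 9 8 7 5 1]
After op 8 (out_shuffle): [0 2 11 9 10 8 6 7 4 5 3 1]
Card 11 is at position 2.

Answer: 2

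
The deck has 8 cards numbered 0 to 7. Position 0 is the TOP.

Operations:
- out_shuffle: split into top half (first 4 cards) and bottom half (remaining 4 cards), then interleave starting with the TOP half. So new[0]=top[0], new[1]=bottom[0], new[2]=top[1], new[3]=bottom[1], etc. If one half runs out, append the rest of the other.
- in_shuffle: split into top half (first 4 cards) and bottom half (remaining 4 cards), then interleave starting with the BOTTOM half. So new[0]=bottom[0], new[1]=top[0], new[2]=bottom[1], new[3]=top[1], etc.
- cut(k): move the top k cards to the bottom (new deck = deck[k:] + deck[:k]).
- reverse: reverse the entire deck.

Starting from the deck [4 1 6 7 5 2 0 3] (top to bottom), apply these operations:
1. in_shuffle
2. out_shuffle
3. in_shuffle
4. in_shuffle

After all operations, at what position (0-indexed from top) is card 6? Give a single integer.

Answer: 6

Derivation:
After op 1 (in_shuffle): [5 4 2 1 0 6 3 7]
After op 2 (out_shuffle): [5 0 4 6 2 3 1 7]
After op 3 (in_shuffle): [2 5 3 0 1 4 7 6]
After op 4 (in_shuffle): [1 2 4 5 7 3 6 0]
Card 6 is at position 6.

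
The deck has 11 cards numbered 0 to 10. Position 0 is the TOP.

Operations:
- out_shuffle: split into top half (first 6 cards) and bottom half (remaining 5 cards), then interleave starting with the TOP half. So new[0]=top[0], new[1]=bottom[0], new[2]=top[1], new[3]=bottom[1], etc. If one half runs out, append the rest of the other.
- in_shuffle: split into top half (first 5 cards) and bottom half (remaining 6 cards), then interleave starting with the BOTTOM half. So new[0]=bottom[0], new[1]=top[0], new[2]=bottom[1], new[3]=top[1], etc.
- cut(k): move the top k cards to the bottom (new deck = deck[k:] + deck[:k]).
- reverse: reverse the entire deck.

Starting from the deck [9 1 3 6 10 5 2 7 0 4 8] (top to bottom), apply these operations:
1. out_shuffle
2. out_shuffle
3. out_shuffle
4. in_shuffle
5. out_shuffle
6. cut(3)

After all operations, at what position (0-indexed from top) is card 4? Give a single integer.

Answer: 1

Derivation:
After op 1 (out_shuffle): [9 2 1 7 3 0 6 4 10 8 5]
After op 2 (out_shuffle): [9 6 2 4 1 10 7 8 3 5 0]
After op 3 (out_shuffle): [9 7 6 8 2 3 4 5 1 0 10]
After op 4 (in_shuffle): [3 9 4 7 5 6 1 8 0 2 10]
After op 5 (out_shuffle): [3 1 9 8 4 0 7 2 5 10 6]
After op 6 (cut(3)): [8 4 0 7 2 5 10 6 3 1 9]
Card 4 is at position 1.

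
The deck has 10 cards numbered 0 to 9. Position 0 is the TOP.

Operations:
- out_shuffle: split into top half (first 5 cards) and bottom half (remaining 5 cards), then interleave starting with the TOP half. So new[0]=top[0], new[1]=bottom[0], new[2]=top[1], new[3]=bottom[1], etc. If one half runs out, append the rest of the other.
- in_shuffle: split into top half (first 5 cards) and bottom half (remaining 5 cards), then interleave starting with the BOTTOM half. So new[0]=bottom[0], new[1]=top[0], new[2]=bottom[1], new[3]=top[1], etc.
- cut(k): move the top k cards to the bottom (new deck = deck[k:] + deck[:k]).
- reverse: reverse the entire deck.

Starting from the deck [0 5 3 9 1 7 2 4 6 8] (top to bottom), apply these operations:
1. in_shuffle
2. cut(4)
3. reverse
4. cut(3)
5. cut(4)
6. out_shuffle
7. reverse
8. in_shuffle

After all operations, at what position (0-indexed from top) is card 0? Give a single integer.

Answer: 6

Derivation:
After op 1 (in_shuffle): [7 0 2 5 4 3 6 9 8 1]
After op 2 (cut(4)): [4 3 6 9 8 1 7 0 2 5]
After op 3 (reverse): [5 2 0 7 1 8 9 6 3 4]
After op 4 (cut(3)): [7 1 8 9 6 3 4 5 2 0]
After op 5 (cut(4)): [6 3 4 5 2 0 7 1 8 9]
After op 6 (out_shuffle): [6 0 3 7 4 1 5 8 2 9]
After op 7 (reverse): [9 2 8 5 1 4 7 3 0 6]
After op 8 (in_shuffle): [4 9 7 2 3 8 0 5 6 1]
Card 0 is at position 6.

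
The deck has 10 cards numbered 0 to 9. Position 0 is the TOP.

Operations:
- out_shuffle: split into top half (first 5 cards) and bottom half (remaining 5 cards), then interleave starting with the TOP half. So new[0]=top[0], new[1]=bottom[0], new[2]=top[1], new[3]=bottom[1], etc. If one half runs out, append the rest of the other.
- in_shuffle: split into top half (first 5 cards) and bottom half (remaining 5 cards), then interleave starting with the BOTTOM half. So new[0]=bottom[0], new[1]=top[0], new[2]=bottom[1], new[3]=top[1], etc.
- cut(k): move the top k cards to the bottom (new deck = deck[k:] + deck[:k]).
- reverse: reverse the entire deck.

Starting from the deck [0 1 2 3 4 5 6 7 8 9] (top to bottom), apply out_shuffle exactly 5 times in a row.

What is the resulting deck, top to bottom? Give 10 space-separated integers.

Answer: 0 2 4 6 8 1 3 5 7 9

Derivation:
After op 1 (out_shuffle): [0 5 1 6 2 7 3 8 4 9]
After op 2 (out_shuffle): [0 7 5 3 1 8 6 4 2 9]
After op 3 (out_shuffle): [0 8 7 6 5 4 3 2 1 9]
After op 4 (out_shuffle): [0 4 8 3 7 2 6 1 5 9]
After op 5 (out_shuffle): [0 2 4 6 8 1 3 5 7 9]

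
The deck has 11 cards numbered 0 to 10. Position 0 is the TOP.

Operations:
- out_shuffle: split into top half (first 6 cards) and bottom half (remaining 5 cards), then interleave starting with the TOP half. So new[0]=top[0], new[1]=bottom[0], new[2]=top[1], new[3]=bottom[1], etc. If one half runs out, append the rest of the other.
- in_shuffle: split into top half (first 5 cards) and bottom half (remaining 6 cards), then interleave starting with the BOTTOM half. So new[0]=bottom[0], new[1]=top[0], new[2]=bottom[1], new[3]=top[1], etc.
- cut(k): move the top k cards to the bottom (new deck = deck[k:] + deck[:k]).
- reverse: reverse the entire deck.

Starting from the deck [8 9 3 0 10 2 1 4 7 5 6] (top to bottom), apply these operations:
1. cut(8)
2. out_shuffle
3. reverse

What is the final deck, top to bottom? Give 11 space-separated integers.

Answer: 3 4 9 1 8 2 6 10 5 0 7

Derivation:
After op 1 (cut(8)): [7 5 6 8 9 3 0 10 2 1 4]
After op 2 (out_shuffle): [7 0 5 10 6 2 8 1 9 4 3]
After op 3 (reverse): [3 4 9 1 8 2 6 10 5 0 7]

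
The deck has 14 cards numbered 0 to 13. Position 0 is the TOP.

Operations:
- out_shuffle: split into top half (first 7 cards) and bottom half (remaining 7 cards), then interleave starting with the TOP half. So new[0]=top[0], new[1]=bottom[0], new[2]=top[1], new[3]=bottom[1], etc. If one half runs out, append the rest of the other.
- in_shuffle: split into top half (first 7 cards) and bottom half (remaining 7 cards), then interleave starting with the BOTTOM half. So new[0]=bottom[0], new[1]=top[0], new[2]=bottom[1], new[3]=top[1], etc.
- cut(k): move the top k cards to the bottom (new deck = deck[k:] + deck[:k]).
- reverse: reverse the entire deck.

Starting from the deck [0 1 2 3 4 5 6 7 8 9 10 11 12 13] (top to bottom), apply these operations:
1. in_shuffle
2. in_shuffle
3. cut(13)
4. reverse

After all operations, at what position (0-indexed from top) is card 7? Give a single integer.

After op 1 (in_shuffle): [7 0 8 1 9 2 10 3 11 4 12 5 13 6]
After op 2 (in_shuffle): [3 7 11 0 4 8 12 1 5 9 13 2 6 10]
After op 3 (cut(13)): [10 3 7 11 0 4 8 12 1 5 9 13 2 6]
After op 4 (reverse): [6 2 13 9 5 1 12 8 4 0 11 7 3 10]
Card 7 is at position 11.

Answer: 11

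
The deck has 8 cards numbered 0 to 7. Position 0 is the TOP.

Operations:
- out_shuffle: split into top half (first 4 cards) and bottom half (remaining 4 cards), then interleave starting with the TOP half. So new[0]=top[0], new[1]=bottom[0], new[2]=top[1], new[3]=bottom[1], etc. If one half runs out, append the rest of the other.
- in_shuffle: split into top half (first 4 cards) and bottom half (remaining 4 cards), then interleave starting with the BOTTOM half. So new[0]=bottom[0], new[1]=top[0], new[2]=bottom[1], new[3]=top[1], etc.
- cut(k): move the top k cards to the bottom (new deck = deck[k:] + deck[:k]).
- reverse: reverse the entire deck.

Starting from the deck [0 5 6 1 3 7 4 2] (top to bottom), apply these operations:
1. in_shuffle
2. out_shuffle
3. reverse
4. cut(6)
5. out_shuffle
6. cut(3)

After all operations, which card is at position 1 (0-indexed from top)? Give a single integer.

After op 1 (in_shuffle): [3 0 7 5 4 6 2 1]
After op 2 (out_shuffle): [3 4 0 6 7 2 5 1]
After op 3 (reverse): [1 5 2 7 6 0 4 3]
After op 4 (cut(6)): [4 3 1 5 2 7 6 0]
After op 5 (out_shuffle): [4 2 3 7 1 6 5 0]
After op 6 (cut(3)): [7 1 6 5 0 4 2 3]
Position 1: card 1.

Answer: 1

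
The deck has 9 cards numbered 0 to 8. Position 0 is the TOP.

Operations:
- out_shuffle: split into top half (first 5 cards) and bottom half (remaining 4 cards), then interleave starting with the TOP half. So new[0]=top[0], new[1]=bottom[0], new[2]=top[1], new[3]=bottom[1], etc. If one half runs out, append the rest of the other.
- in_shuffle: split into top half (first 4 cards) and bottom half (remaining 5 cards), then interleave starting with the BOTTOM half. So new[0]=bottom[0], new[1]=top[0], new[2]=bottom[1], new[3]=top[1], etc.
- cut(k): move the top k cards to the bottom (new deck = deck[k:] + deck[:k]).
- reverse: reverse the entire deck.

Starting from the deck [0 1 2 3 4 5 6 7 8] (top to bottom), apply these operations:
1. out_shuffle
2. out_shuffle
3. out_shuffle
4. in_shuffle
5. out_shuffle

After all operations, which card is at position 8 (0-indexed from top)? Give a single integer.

Answer: 3

Derivation:
After op 1 (out_shuffle): [0 5 1 6 2 7 3 8 4]
After op 2 (out_shuffle): [0 7 5 3 1 8 6 4 2]
After op 3 (out_shuffle): [0 8 7 6 5 4 3 2 1]
After op 4 (in_shuffle): [5 0 4 8 3 7 2 6 1]
After op 5 (out_shuffle): [5 7 0 2 4 6 8 1 3]
Position 8: card 3.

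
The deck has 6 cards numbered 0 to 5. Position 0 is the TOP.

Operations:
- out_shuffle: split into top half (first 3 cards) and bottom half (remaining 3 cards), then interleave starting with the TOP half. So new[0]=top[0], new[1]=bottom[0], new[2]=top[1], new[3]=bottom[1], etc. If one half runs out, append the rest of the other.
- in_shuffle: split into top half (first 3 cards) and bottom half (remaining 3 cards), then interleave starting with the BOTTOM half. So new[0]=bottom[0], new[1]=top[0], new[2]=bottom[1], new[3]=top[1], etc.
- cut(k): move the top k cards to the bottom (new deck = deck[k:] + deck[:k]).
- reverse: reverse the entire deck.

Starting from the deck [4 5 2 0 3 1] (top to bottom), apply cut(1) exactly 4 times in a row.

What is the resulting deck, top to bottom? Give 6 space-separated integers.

Answer: 3 1 4 5 2 0

Derivation:
After op 1 (cut(1)): [5 2 0 3 1 4]
After op 2 (cut(1)): [2 0 3 1 4 5]
After op 3 (cut(1)): [0 3 1 4 5 2]
After op 4 (cut(1)): [3 1 4 5 2 0]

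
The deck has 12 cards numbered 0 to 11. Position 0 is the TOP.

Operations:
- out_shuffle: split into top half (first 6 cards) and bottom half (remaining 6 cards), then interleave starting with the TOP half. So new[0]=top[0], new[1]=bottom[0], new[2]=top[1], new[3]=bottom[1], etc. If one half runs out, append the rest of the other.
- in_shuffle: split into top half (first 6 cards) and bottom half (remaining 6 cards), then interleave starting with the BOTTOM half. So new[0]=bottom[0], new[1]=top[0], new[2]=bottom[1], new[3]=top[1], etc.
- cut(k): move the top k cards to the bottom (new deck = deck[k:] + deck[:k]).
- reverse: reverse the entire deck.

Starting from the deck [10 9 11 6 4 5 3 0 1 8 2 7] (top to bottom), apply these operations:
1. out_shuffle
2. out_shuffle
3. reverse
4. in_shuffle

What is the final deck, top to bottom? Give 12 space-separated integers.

Answer: 4 7 9 1 8 5 3 11 6 2 10 0

Derivation:
After op 1 (out_shuffle): [10 3 9 0 11 1 6 8 4 2 5 7]
After op 2 (out_shuffle): [10 6 3 8 9 4 0 2 11 5 1 7]
After op 3 (reverse): [7 1 5 11 2 0 4 9 8 3 6 10]
After op 4 (in_shuffle): [4 7 9 1 8 5 3 11 6 2 10 0]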